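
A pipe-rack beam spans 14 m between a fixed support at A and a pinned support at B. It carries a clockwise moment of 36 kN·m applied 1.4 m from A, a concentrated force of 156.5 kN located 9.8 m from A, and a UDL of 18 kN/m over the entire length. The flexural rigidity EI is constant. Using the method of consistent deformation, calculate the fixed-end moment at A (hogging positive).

Take the reaction at B as the redundant and release it; the primary structure is a cantilever fixed at A.
Downward deflection at the released point B due to the loads:
  clockwise couple 36 at a = 1.4: M₀a(2L − a)/(2EI) = 670.3/EI
  point load 156.5 at a = 9.8: Pa²(3L − a)/(6EI) = 80662/EI
  UDL 18: wL⁴/(8EI) = 86436/EI
  δ_0 = 167769/EI
Tip deflection under a unit load at B: L³/(3EI) = 914.7/EI.
The prop prevents deflection at B: R_B = δ_0/δ_{BB} = 167769/914.7 = 183.4 kN.
Moment equilibrium about A: M_A = Σ(load moments about A) − R_B·L = 3334 − 183.4×14 = 765.8 kN·m.

M_A = 765.8 kN·m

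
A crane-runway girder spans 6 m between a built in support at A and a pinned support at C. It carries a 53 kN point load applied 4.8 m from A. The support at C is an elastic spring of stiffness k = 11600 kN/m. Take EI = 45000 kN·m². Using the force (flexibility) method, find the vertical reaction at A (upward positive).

R_A = 17.6 kN

Take the reaction at C as the redundant and release it; the primary structure is a cantilever fixed at A.
Deflection at C on the released cantilever, summing each load's contribution:
  point load 53 at a = 4.8: Pa²(3L − a)/(6EI) = 2686/EI
Flexibility coefficient — unit upward force at C: δ_{CC} = L³/(3EI) = 72/EI.
With EI = 45000 kN·m²: δ_0 = 0.059699 m and δ_{CC} = 0.0016 m/kN.
Compatibility — the spring shortens by R_C/k under the reaction it provides: δ_0 − R_C·δ_{CC} = R_C/k. With 1/k = 0.000086 m/kN, R_C = δ_0 / (δ_{CC} + 1/k) = 0.059699 / (0.0016 + 0.000086) = 35.4 kN.
Vertical equilibrium: R_A = ΣP − R_C = 53 − 35.4 = 17.6 kN.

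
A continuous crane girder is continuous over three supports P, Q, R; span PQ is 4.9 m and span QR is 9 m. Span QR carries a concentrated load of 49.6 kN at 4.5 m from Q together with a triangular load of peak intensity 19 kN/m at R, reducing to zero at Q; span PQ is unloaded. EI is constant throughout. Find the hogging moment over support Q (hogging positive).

Release continuity at Q by inserting a hinge; the redundant is the internal moment M_Q. The primary structure is two simply-supported spans PQ and QR.
Rotations at Q on the released spans (each span's end-slope, ×1/EI):
  span QR: point load 49.6 at a = 4.5: Pab(L + b)/(6LEI) = 251.1/EI
  span QR: triangular load, peak 19: 7w₀L³/(360EI) = 269.3/EI
  relative rotation θ_0 = (0 + 520.4)/EI = 520.4/EI
A unit hogging moment at Q produces rotation L₁/(3EI) + L₂/(3EI) = 4.633/EI.
Slope continuity at Q: θ_0 = M_Q·4.633/EI, so M_Q = 520.4/4.633 = 112.3 kN·m (hogging).

M_Q = 112.3 kN·m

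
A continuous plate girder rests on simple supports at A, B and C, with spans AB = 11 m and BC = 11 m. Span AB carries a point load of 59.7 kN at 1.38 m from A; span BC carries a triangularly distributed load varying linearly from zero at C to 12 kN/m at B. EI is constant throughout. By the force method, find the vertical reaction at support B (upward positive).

R_B = 63.98 kN

Insert a hinge at B; M_B is the redundant, and each span becomes simply supported.
Discontinuity in slope at B on the released structure — sum the simple-span end rotations:
  span AB: point load 59.7 at a = 1.38: Pab(L + a)/(6LEI) = 148.7/EI
  span BC: triangular load, peak 12: w₀L³/(45EI) = 354.9/EI
  relative rotation θ_0 = (148.7 + 354.9)/EI = 503.6/EI
A unit hogging moment at B produces rotation L₁/(3EI) + L₂/(3EI) = 7.333/EI.
Compatibility: M_B·(L₁+L₂)/(3EI) = θ_0, giving M_B = 68.67 kN·m (hogging).
Span AB, ΣM about A with M_B applied at B: R_B^{AB}·11 = 82.39 + 68.67, so R_B^{AB} = 13.73 kN and R_A = 59.7 − 13.73 = 45.97 kN.
Span BC, ΣM about C: R_B^{BC}·11 = 484 + 68.67, so R_B^{BC} = 50.24 kN and R_C = 66 − 50.24 = 15.76 kN.
R_B = 13.73 + 50.24 = 63.98 kN.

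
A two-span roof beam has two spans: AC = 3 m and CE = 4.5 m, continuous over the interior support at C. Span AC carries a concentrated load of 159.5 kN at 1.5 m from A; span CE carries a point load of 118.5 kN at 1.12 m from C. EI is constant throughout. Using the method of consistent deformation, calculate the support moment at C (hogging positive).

Insert a hinge at C; M_C is the redundant, and each span becomes simply supported.
Rotations at C on the released spans (each span's end-slope, ×1/EI):
  span AC: point load 159.5 at a = 1.5: Pab(L + a)/(6LEI) = 89.72/EI
  span CE: point load 118.5 at a = 1.12: Pab(L + b)/(6LEI) = 130.9/EI
  relative rotation θ_0 = (89.72 + 130.9)/EI = 220.6/EI
A unit hogging moment at C produces rotation L₁/(3EI) + L₂/(3EI) = 2.5/EI.
Slope continuity at C: θ_0 = M_C·2.5/EI, so M_C = 220.6/2.5 = 88.26 kN·m (hogging).

M_C = 88.26 kN·m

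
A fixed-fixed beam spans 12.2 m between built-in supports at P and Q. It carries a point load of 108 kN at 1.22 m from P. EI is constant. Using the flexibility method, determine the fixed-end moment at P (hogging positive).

Release both end moments; the primary structure is a simply-supported span PQ with redundants M_P and M_Q.
Simple-span end rotations at P and Q under the given loads:
  at P: point load 108 at a = 1.22: Pab(L + b)/(6LEI) = 458.1/EI
  at Q: point load 108 at a = 1.22: Pab(L + a)/(6LEI) = 265.2/EI
  θ_P0 = 458.1/EI,  θ_Q0 = 265.2/EI
Flexibility coefficients: a unit moment at one end gives L/(3EI) there and L/(6EI) at the far end, so f₁₁ = f₂₂ = 4.067/EI and f₁₂ = f₂₁ = 2.033/EI.
Compatibility — zero rotation at each built-in end:
  4.067 M_P + 2.033 M_Q = 458.1
  2.033 M_P + 4.067 M_Q = 265.2
Solving the pair gives M_P = 106.7 kN·m and M_Q = 11.86 kN·m (hogging).

M_P = 106.7 kN·m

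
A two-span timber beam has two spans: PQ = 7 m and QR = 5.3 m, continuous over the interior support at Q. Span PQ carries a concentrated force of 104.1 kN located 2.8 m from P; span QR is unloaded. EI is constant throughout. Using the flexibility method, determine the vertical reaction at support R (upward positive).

R_R = -13.15 kN

Take M_Q as the redundant. Released structure: two simple spans PQ and QR with a hinge at Q.
End slopes at the hinge Q, treating each span as simply supported:
  span PQ: point load 104.1 at a = 2.8: Pab(L + a)/(6LEI) = 285.7/EI
  relative rotation θ_0 = (285.7 + 0)/EI = 285.7/EI
A unit hogging moment at Q produces rotation L₁/(3EI) + L₂/(3EI) = 4.1/EI.
Slope continuity at Q: θ_0 = M_Q·4.1/EI, so M_Q = 285.7/4.1 = 69.67 kN·m (hogging).
Span QR, ΣM about R: R_Q^{QR}·5.3 = 0 + 69.67, so R_Q^{QR} = 13.15 kN and R_R = 0 − 13.15 = -13.15 kN.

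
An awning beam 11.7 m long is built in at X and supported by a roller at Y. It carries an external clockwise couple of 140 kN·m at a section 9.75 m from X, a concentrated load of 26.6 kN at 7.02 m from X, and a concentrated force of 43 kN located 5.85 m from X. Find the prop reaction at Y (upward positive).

Choose R_Y as the redundant. The primary structure is the cantilever fixed at X.
Downward deflection at the released point Y due to the loads:
  clockwise couple 140 at a = 9.75: M₀a(2L − a)/(2EI) = 9316/EI
  point load 26.6 at a = 7.02: Pa²(3L − a)/(6EI) = 6135/EI
  point load 43 at a = 5.85: Pa²(3L − a)/(6EI) = 7174/EI
  δ_0 = 22625/EI
Flexibility coefficient — unit upward force at Y: δ_{YY} = L³/(3EI) = 533.9/EI.
Compatibility at Y: δ_0 − R_Y·δ_{YY} = 0, so R_Y = 22625/533.9 = 42.38 kN.

R_Y = 42.38 kN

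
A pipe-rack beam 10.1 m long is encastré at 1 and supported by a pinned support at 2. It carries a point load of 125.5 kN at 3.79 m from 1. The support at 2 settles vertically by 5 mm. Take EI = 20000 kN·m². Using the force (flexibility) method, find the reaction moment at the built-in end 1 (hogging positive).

M_1 = 244.3 kN·m

Release the roller at 2. Primary structure: cantilever fixed at 1.
Deflection at 2 on the released cantilever, summing each load's contribution:
  point load 125.5 at a = 3.79: Pa²(3L − a)/(6EI) = 7965/EI
Flexibility coefficient — unit upward force at 2: δ_{22} = L³/(3EI) = 343.4/EI.
With EI = 20000 kN·m²: δ_0 = 0.39825 m and δ_{22} = 0.017172 m/kN.
Compatibility — the beam at 2 must follow the support down by 0.005 m: δ_0 − R_2·δ_{22} = 0.005, so R_2 = (0.39825 − 0.005)/0.017172 = 22.9 kN.
Moment equilibrium about 1: M_1 = Σ(load moments about 1) − R_2·L = 475.6 − 22.9×10.1 = 244.3 kN·m.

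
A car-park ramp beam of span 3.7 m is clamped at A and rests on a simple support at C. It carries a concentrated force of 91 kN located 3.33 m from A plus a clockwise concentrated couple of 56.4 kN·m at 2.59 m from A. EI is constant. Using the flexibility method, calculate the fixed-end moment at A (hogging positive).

Choose R_C as the redundant. The primary structure is the cantilever fixed at A.
Free-end deflection of the primary structure under the applied loading (downward +):
  point load 91 at a = 3.33: Pa²(3L − a)/(6EI) = 1307/EI
  clockwise couple 56.4 at a = 2.59: M₀a(2L − a)/(2EI) = 351.3/EI
  δ_0 = 1658/EI
Flexibility coefficient — unit upward force at C: δ_{CC} = L³/(3EI) = 16.88/EI.
The prop prevents deflection at C: R_C = δ_0/δ_{CC} = 1658/16.88 = 98.2 kN.
Moment equilibrium about A: M_A = Σ(load moments about A) − R_C·L = 359.4 − 98.2×3.7 = -3.919 kN·m.

M_A = -3.919 kN·m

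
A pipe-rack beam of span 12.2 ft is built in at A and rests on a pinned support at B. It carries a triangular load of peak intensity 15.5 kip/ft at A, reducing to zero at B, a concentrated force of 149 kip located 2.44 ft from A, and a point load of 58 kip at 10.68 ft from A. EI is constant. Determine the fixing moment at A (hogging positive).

M_A = 459 kip·ft

Choose R_B as the redundant. The primary structure is the cantilever fixed at A.
Primary-structure tip deflection at B by superposition:
  triangular load, peak 15.5 at the fixed end: w₀L⁴/(30EI) = 11446/EI
  point load 149 at a = 2.44: Pa²(3L − a)/(6EI) = 5050/EI
  point load 58 at a = 10.68: Pa²(3L − a)/(6EI) = 28579/EI
  δ_0 = 45076/EI
Flexibility coefficient — unit upward force at B: δ_{BB} = L³/(3EI) = 605.3/EI.
Compatibility at B: δ_0 − R_B·δ_{BB} = 0, so R_B = 45076/605.3 = 74.47 kip.
Moment equilibrium about A: M_A = Σ(load moments about A) − R_B·L = 1368 − 74.47×12.2 = 459 kip·ft.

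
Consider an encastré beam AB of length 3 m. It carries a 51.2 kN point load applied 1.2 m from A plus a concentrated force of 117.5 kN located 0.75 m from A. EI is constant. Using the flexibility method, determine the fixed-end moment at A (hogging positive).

Take the two fixed-end moments M_A, M_B as redundants; the released structure is the simple span AB.
Simple-span end rotations at A and B under the given loads:
  at A: point load 51.2 at a = 1.2: Pab(L + b)/(6LEI) = 29.49/EI
  at B: point load 51.2 at a = 1.2: Pab(L + a)/(6LEI) = 25.8/EI
  at A: point load 117.5 at a = 0.75: Pab(L + b)/(6LEI) = 57.83/EI
  at B: point load 117.5 at a = 0.75: Pab(L + a)/(6LEI) = 41.31/EI
  θ_A0 = 87.32/EI,  θ_B0 = 67.11/EI
Flexibility coefficients: a unit moment at one end gives L/(3EI) there and L/(6EI) at the far end, so f₁₁ = f₂₂ = 1/EI and f₁₂ = f₂₁ = 0.5/EI.
Compatibility — zero rotation at each built-in end:
  1 M_A + 0.5 M_B = 87.32
  0.5 M_A + 1 M_B = 67.11
Solving the pair gives M_A = 71.69 kN·m and M_B = 31.27 kN·m (hogging).

M_A = 71.69 kN·m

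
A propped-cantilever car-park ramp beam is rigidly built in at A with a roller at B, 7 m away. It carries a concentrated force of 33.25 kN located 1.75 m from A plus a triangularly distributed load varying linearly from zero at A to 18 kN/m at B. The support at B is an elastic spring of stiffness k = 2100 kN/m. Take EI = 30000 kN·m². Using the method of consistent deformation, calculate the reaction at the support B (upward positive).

Take the reaction at B as the redundant and release it; the primary structure is a cantilever fixed at A.
Primary-structure tip deflection at B by superposition:
  point load 33.25 at a = 1.75: Pa²(3L − a)/(6EI) = 326.7/EI
  triangular load, peak 18 at the free end: 11w₀L⁴/(120EI) = 3962/EI
  δ_0 = 4288/EI
Tip deflection under a unit load at B: L³/(3EI) = 114.3/EI.
With EI = 30000 kN·m²: δ_0 = 0.14294 m and δ_{BB} = 0.003811 m/kN.
Compatibility — the spring shortens by R_B/k under the reaction it provides: δ_0 − R_B·δ_{BB} = R_B/k. With 1/k = 0.000476 m/kN, R_B = δ_0 / (δ_{BB} + 1/k) = 0.14294 / (0.003811 + 0.000476) = 33.34 kN.

R_B = 33.34 kN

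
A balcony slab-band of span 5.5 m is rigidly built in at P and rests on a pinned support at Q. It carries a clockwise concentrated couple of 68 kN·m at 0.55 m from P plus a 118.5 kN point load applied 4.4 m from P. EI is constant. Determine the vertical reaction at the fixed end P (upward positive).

R_P = 31.55 kN

Choose R_Q as the redundant. The primary structure is the cantilever fixed at P.
Deflection at Q on the released cantilever, summing each load's contribution:
  clockwise couple 68 at a = 0.55: M₀a(2L − a)/(2EI) = 195.4/EI
  point load 118.5 at a = 4.4: Pa²(3L − a)/(6EI) = 4627/EI
  δ_0 = 4822/EI
Tip deflection under a unit load at Q: L³/(3EI) = 55.46/EI.
The prop prevents deflection at Q: R_Q = δ_0/δ_{QQ} = 4822/55.46 = 86.95 kN.
Vertical equilibrium: R_P = ΣP − R_Q = 118.5 − 86.95 = 31.55 kN.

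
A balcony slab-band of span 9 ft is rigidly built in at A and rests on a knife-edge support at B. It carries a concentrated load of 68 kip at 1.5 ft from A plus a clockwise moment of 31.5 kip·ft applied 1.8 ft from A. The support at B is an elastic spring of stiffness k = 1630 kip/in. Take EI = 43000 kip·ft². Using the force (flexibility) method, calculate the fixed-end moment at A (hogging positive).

M_A = 92.78 kip·ft

Take the reaction at B as the redundant and release it; the primary structure is a cantilever fixed at A.
Primary-structure tip deflection at B by superposition:
  point load 68 at a = 1.5: Pa²(3L − a)/(6EI) = 650.2/EI
  clockwise couple 31.5 at a = 1.8: M₀a(2L − a)/(2EI) = 459.3/EI
  δ_0 = 1110/EI
Flexibility coefficient — unit upward force at B: δ_{BB} = L³/(3EI) = 243/EI.
With EI = 43000 kip·ft²: δ_0 = 0.025803 ft and δ_{BB} = 0.005651 ft/kip.
Compatibility — the spring shortens by R_B/k under the reaction it provides: δ_0 − R_B·δ_{BB} = R_B/k. With 1/k = 1/(1630×12) ft/kip = 0.000051 ft/kip, R_B = δ_0 / (δ_{BB} + 1/k) = 0.025803 / (0.005651 + 0.000051) = 4.525 kip.
Moment equilibrium about A: M_A = Σ(load moments about A) − R_B·L = 133.5 − 4.525×9 = 92.78 kip·ft.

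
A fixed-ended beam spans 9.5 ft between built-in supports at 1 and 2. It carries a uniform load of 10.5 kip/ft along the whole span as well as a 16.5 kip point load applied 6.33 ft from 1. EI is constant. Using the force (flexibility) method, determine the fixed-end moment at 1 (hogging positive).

Take the two fixed-end moments M_1, M_2 as redundants; the released structure is the simple span 12.
End rotations of the released simple span under the applied load (×1/EI):
  at 1: UDL 10.5: wL³/(24EI) = 375.1/EI
  at 2: UDL 10.5: wL³/(24EI) = 375.1/EI
  at 1: point load 16.5 at a = 6.33: Pab(L + b)/(6LEI) = 73.6/EI
  at 2: point load 16.5 at a = 6.33: Pab(L + a)/(6LEI) = 91.95/EI
  θ_10 = 448.7/EI,  θ_20 = 467.1/EI
Flexibility coefficients: a unit moment at one end gives L/(3EI) there and L/(6EI) at the far end, so f₁₁ = f₂₂ = 3.167/EI and f₁₂ = f₂₁ = 1.583/EI.
Compatibility — zero rotation at each built-in end:
  3.167 M_1 + 1.583 M_2 = 448.7
  1.583 M_1 + 3.167 M_2 = 467.1
Solving the pair gives M_1 = 90.6 kip·ft and M_2 = 102.2 kip·ft (hogging).

M_1 = 90.6 kip·ft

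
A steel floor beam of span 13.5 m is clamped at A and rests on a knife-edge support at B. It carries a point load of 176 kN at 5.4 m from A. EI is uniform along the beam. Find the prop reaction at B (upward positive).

R_B = 36.61 kN

Take the reaction at B as the redundant and release it; the primary structure is a cantilever fixed at A.
Downward deflection at the released point B due to the loads:
  point load 176 at a = 5.4: Pa²(3L − a)/(6EI) = 30023/EI
Flexibility coefficient — unit upward force at B: δ_{BB} = L³/(3EI) = 820.1/EI.
The prop prevents deflection at B: R_B = δ_0/δ_{BB} = 30023/820.1 = 36.61 kN.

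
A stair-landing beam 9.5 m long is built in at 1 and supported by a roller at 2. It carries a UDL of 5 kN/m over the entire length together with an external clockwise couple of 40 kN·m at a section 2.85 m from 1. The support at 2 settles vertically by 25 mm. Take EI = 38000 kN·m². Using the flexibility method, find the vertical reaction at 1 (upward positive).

R_1 = 29.79 kN

Release the roller at 2. Primary structure: cantilever fixed at 1.
Downward deflection at the released point 2 due to the loads:
  UDL 5: wL⁴/(8EI) = 5091/EI
  clockwise couple 40 at a = 2.85: M₀a(2L − a)/(2EI) = 920.5/EI
  δ_0 = 6011/EI
Tip deflection under a unit load at 2: L³/(3EI) = 285.8/EI.
With EI = 38000 kN·m²: δ_0 = 0.15819 m and δ_{22} = 0.007521 m/kN.
Compatibility — the beam at 2 must follow the support down by 0.025 m: δ_0 − R_2·δ_{22} = 0.025, so R_2 = (0.15819 − 0.025)/0.007521 = 17.71 kN.
Vertical equilibrium: R_1 = ΣP − R_2 = 47.5 − 17.71 = 29.79 kN.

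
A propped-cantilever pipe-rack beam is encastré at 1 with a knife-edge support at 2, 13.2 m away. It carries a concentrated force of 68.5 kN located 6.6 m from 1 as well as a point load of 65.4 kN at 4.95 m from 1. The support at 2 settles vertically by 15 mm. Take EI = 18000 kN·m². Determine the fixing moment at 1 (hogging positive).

Choose R_2 as the redundant. The primary structure is the cantilever fixed at 1.
Deflection at 2 on the released cantilever, summing each load's contribution:
  point load 68.5 at a = 6.6: Pa²(3L − a)/(6EI) = 16411/EI
  point load 65.4 at a = 4.95: Pa²(3L − a)/(6EI) = 9254/EI
  δ_0 = 25665/EI
Flexibility coefficient — unit upward force at 2: δ_{22} = L³/(3EI) = 766.7/EI.
With EI = 18000 kN·m²: δ_0 = 1.4259 m and δ_{22} = 0.042592 m/kN.
Compatibility — the beam at 2 must follow the support down by 0.015 m: δ_0 − R_2·δ_{22} = 0.015, so R_2 = (1.4259 − 0.015)/0.042592 = 33.12 kN.
Moment equilibrium about 1: M_1 = Σ(load moments about 1) − R_2·L = 775.8 − 33.12×13.2 = 338.6 kN·m.

M_1 = 338.6 kN·m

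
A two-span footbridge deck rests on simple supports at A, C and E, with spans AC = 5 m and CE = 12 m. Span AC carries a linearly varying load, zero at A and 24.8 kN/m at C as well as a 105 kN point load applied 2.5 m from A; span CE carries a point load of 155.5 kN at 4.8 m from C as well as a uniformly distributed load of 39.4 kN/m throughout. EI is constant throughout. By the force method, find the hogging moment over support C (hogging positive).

M_C = 794.6 kN·m

Insert a hinge at C; M_C is the redundant, and each span becomes simply supported.
End slopes at the hinge C, treating each span as simply supported:
  span AC: triangular load, peak 24.8: w₀L³/(45EI) = 68.89/EI
  span AC: point load 105 at a = 2.5: Pab(L + a)/(6LEI) = 164.1/EI
  span CE: point load 155.5 at a = 4.8: Pab(L + b)/(6LEI) = 1433/EI
  span CE: UDL 39.4: wL³/(24EI) = 2837/EI
  relative rotation θ_0 = (233 + 4270)/EI = 4503/EI
A unit hogging moment at C produces rotation L₁/(3EI) + L₂/(3EI) = 5.667/EI.
Compatibility: M_C·(L₁+L₂)/(3EI) = θ_0, giving M_C = 794.6 kN·m (hogging).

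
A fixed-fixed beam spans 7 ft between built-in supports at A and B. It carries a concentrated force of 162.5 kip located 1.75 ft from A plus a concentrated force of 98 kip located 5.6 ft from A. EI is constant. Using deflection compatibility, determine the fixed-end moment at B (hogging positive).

Take the two fixed-end moments M_A, M_B as redundants; the released structure is the simple span AB.
Simple-span end rotations at A and B under the given loads:
  at A: point load 162.5 at a = 1.75: Pab(L + b)/(6LEI) = 435.4/EI
  at B: point load 162.5 at a = 1.75: Pab(L + a)/(6LEI) = 311/EI
  at A: point load 98 at a = 5.6: Pab(L + b)/(6LEI) = 153.7/EI
  at B: point load 98 at a = 5.6: Pab(L + a)/(6LEI) = 230.5/EI
  θ_A0 = 589.1/EI,  θ_B0 = 541.5/EI
Flexibility coefficients: a unit moment at one end gives L/(3EI) there and L/(6EI) at the far end, so f₁₁ = f₂₂ = 2.333/EI and f₁₂ = f₂₁ = 1.167/EI.
Compatibility — zero rotation at each built-in end:
  2.333 M_A + 1.167 M_B = 589.1
  1.167 M_A + 2.333 M_B = 541.5
Solving the pair gives M_A = 181.9 kip·ft and M_B = 141.1 kip·ft (hogging).

M_B = 141.1 kip·ft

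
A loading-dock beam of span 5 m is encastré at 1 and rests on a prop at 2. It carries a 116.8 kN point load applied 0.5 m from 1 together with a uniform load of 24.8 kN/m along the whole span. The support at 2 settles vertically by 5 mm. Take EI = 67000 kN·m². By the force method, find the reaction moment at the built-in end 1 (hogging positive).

Take the reaction at 2 as the redundant and release it; the primary structure is a cantilever fixed at 1.
Free-end deflection of the primary structure under the applied loading (downward +):
  point load 116.8 at a = 0.5: Pa²(3L − a)/(6EI) = 70.57/EI
  UDL 24.8: wL⁴/(8EI) = 1938/EI
  δ_0 = 2008/EI
Tip deflection under a unit load at 2: L³/(3EI) = 41.67/EI.
With EI = 67000 kN·m²: δ_0 = 0.029971 m and δ_{22} = 0.000622 m/kN.
Compatibility — the beam at 2 must follow the support down by 0.005 m: δ_0 − R_2·δ_{22} = 0.005, so R_2 = (0.029971 − 0.005)/0.000622 = 40.15 kN.
Moment equilibrium about 1: M_1 = Σ(load moments about 1) − R_2·L = 368.4 − 40.15×5 = 167.6 kN·m.

M_1 = 167.6 kN·m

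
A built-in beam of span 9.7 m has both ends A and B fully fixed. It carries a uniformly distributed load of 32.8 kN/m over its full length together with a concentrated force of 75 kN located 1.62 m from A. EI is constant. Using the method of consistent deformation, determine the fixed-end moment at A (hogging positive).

Take the two fixed-end moments M_A, M_B as redundants; the released structure is the simple span AB.
End rotations of the released simple span under the applied load (×1/EI):
  at A: UDL 32.8: wL³/(24EI) = 1247/EI
  at B: UDL 32.8: wL³/(24EI) = 1247/EI
  at A: point load 75 at a = 1.62: Pab(L + b)/(6LEI) = 299.9/EI
  at B: point load 75 at a = 1.62: Pab(L + a)/(6LEI) = 190.9/EI
  θ_A0 = 1547/EI,  θ_B0 = 1438/EI
Flexibility coefficients: a unit moment at one end gives L/(3EI) there and L/(6EI) at the far end, so f₁₁ = f₂₂ = 3.233/EI and f₁₂ = f₂₁ = 1.617/EI.
Compatibility — zero rotation at each built-in end:
  3.233 M_A + 1.617 M_B = 1547
  1.617 M_A + 3.233 M_B = 1438
Solving the pair gives M_A = 341.5 kN·m and M_B = 274.1 kN·m (hogging).

M_A = 341.5 kN·m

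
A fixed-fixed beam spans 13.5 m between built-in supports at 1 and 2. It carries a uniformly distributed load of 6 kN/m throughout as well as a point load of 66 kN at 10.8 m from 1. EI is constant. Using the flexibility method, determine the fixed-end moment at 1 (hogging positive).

Release both end moments; the primary structure is a simply-supported span 12 with redundants M_1 and M_2.
On the primary (simply-supported) span, the end slopes from the loading are:
  at 1: UDL 6: wL³/(24EI) = 615.1/EI
  at 2: UDL 6: wL³/(24EI) = 615.1/EI
  at 1: point load 66 at a = 10.8: Pab(L + b)/(6LEI) = 384.9/EI
  at 2: point load 66 at a = 10.8: Pab(L + a)/(6LEI) = 577.4/EI
  θ_10 = 1000/EI,  θ_20 = 1192/EI
Flexibility coefficients: a unit moment at one end gives L/(3EI) there and L/(6EI) at the far end, so f₁₁ = f₂₂ = 4.5/EI and f₁₂ = f₂₁ = 2.25/EI.
Compatibility — zero rotation at each built-in end:
  4.5 M_1 + 2.25 M_2 = 1000
  2.25 M_1 + 4.5 M_2 = 1192
Solving the pair gives M_1 = 119.6 kN·m and M_2 = 205.2 kN·m (hogging).

M_1 = 119.6 kN·m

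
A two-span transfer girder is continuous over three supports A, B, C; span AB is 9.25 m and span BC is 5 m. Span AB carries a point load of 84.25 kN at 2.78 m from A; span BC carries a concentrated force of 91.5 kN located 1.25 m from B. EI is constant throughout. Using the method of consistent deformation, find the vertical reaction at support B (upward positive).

R_B = 123.4 kN

Take M_B as the redundant. Released structure: two simple spans AB and BC with a hinge at B.
Rotations at B on the released spans (each span's end-slope, ×1/EI):
  span AB: point load 84.25 at a = 2.78: Pab(L + a)/(6LEI) = 328.5/EI
  span BC: point load 91.5 at a = 1.25: Pab(L + b)/(6LEI) = 125.1/EI
  relative rotation θ_0 = (328.5 + 125.1)/EI = 453.6/EI
A unit hogging moment at B produces rotation L₁/(3EI) + L₂/(3EI) = 4.75/EI.
Compatibility: M_B·(L₁+L₂)/(3EI) = θ_0, giving M_B = 95.49 kN·m (hogging).
Span AB, ΣM about A with M_B applied at B: R_B^{AB}·9.25 = 234.2 + 95.49, so R_B^{AB} = 35.64 kN and R_A = 84.25 − 35.64 = 48.61 kN.
Span BC, ΣM about C: R_B^{BC}·5 = 343.1 + 95.49, so R_B^{BC} = 87.72 kN and R_C = 91.5 − 87.72 = 3.778 kN.
R_B = 35.64 + 87.72 = 123.4 kN.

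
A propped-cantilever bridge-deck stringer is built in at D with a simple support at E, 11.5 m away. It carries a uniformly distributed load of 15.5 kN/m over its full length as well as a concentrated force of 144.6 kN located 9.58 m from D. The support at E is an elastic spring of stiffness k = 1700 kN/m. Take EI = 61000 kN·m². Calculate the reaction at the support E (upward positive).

Remove the prop at E; the released (primary) structure is a cantilever built in at D.
Deflection at E on the released cantilever, summing each load's contribution:
  UDL 15.5: wL⁴/(8EI) = 33887/EI
  point load 144.6 at a = 9.58: Pa²(3L − a)/(6EI) = 55118/EI
  δ_0 = 89005/EI
Tip deflection under a unit load at E: L³/(3EI) = 507/EI.
With EI = 61000 kN·m²: δ_0 = 1.4591 m and δ_{EE} = 0.008311 m/kN.
Compatibility — the spring shortens by R_E/k under the reaction it provides: δ_0 − R_E·δ_{EE} = R_E/k. With 1/k = 0.000588 m/kN, R_E = δ_0 / (δ_{EE} + 1/k) = 1.4591 / (0.008311 + 0.000588) = 164 kN.

R_E = 164 kN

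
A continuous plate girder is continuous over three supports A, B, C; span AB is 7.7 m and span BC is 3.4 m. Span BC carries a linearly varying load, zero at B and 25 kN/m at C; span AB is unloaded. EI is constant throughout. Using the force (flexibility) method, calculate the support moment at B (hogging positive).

Insert a hinge at B; M_B is the redundant, and each span becomes simply supported.
End slopes at the hinge B, treating each span as simply supported:
  span BC: triangular load, peak 25: 7w₀L³/(360EI) = 19.11/EI
  relative rotation θ_0 = (0 + 19.11)/EI = 19.11/EI
A unit hogging moment at B produces rotation L₁/(3EI) + L₂/(3EI) = 3.7/EI.
Compatibility: M_B·(L₁+L₂)/(3EI) = θ_0, giving M_B = 5.164 kN·m (hogging).

M_B = 5.164 kN·m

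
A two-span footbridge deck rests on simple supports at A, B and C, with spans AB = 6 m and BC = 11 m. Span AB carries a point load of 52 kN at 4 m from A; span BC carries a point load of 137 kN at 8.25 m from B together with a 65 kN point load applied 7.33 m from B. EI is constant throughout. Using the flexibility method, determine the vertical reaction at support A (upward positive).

R_A = -16.54 kN

Insert a hinge at B; M_B is the redundant, and each span becomes simply supported.
End slopes at the hinge B, treating each span as simply supported:
  span AB: point load 52 at a = 4: Pab(L + a)/(6LEI) = 115.6/EI
  span BC: point load 137 at a = 8.25: Pab(L + b)/(6LEI) = 647.5/EI
  span BC: point load 65 at a = 7.33: Pab(L + b)/(6LEI) = 388.7/EI
  relative rotation θ_0 = (115.6 + 1036)/EI = 1152/EI
A unit hogging moment at B produces rotation L₁/(3EI) + L₂/(3EI) = 5.667/EI.
Slope continuity at B: θ_0 = M_B·5.667/EI, so M_B = 1152/5.667 = 203.3 kN·m (hogging).
Span AB, ΣM about A with M_B applied at B: R_B^{AB}·6 = 208 + 203.3, so R_B^{AB} = 68.54 kN and R_A = 52 − 68.54 = -16.54 kN.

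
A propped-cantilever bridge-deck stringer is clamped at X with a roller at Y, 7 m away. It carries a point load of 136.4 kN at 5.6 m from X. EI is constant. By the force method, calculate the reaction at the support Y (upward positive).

Remove the prop at Y; the released (primary) structure is a cantilever built in at X.
Primary-structure tip deflection at Y by superposition:
  point load 136.4 at a = 5.6: Pa²(3L − a)/(6EI) = 10979/EI
Tip deflection under a unit load at Y: L³/(3EI) = 114.3/EI.
The prop prevents deflection at Y: R_Y = δ_0/δ_{YY} = 10979/114.3 = 96.03 kN.

R_Y = 96.03 kN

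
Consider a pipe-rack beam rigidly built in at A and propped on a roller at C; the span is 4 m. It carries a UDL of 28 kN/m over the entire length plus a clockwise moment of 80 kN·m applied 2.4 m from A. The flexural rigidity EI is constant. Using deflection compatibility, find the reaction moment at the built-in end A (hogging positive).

Release the roller at C. Primary structure: cantilever fixed at A.
Free-end deflection of the primary structure under the applied loading (downward +):
  UDL 28: wL⁴/(8EI) = 896/EI
  clockwise couple 80 at a = 2.4: M₀a(2L − a)/(2EI) = 537.6/EI
  δ_0 = 1434/EI
Tip deflection under a unit load at C: L³/(3EI) = 21.33/EI.
Compatibility at C: δ_0 − R_C·δ_{CC} = 0, so R_C = 1434/21.33 = 67.2 kN.
Moment equilibrium about A: M_A = Σ(load moments about A) − R_C·L = 304 − 67.2×4 = 35.2 kN·m.

M_A = 35.2 kN·m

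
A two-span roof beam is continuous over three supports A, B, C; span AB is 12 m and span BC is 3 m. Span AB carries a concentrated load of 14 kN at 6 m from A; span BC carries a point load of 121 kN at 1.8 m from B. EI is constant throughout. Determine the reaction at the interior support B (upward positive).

R_B = 70.98 kN

Take M_B as the redundant. Released structure: two simple spans AB and BC with a hinge at B.
Discontinuity in slope at B on the released structure — sum the simple-span end rotations:
  span AB: point load 14 at a = 6: Pab(L + a)/(6LEI) = 126/EI
  span BC: point load 121 at a = 1.8: Pab(L + b)/(6LEI) = 60.98/EI
  relative rotation θ_0 = (126 + 60.98)/EI = 187/EI
A unit hogging moment at B produces rotation L₁/(3EI) + L₂/(3EI) = 5/EI.
Compatibility: M_B·(L₁+L₂)/(3EI) = θ_0, giving M_B = 37.4 kN·m (hogging).
Span AB, ΣM about A with M_B applied at B: R_B^{AB}·12 = 84 + 37.4, so R_B^{AB} = 10.12 kN and R_A = 14 − 10.12 = 3.884 kN.
Span BC, ΣM about C: R_B^{BC}·3 = 145.2 + 37.4, so R_B^{BC} = 60.87 kN and R_C = 121 − 60.87 = 60.13 kN.
R_B = 10.12 + 60.87 = 70.98 kN.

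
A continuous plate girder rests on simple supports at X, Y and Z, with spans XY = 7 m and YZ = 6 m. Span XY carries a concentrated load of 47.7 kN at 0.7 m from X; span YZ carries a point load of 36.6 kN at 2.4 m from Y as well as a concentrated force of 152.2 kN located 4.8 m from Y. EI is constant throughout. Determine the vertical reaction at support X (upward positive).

R_X = 33.1 kN

Insert a hinge at Y; M_Y is the redundant, and each span becomes simply supported.
End slopes at the hinge Y, treating each span as simply supported:
  span XY: point load 47.7 at a = 0.7: Pab(L + a)/(6LEI) = 38.57/EI
  span YZ: point load 36.6 at a = 2.4: Pab(L + b)/(6LEI) = 84.33/EI
  span YZ: point load 152.2 at a = 4.8: Pab(L + b)/(6LEI) = 175.3/EI
  relative rotation θ_0 = (38.57 + 259.7)/EI = 298.2/EI
A unit hogging moment at Y produces rotation L₁/(3EI) + L₂/(3EI) = 4.333/EI.
Slope continuity at Y: θ_0 = M_Y·4.333/EI, so M_Y = 298.2/4.333 = 68.82 kN·m (hogging).
Span XY, ΣM about X with M_Y applied at Y: R_Y^{XY}·7 = 33.39 + 68.82, so R_Y^{XY} = 14.6 kN and R_X = 47.7 − 14.6 = 33.1 kN.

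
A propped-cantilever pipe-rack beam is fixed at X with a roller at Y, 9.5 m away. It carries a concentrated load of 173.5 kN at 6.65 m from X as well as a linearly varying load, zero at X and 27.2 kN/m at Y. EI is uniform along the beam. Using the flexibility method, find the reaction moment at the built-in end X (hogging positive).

M_X = 368.2 kN·m

Choose R_Y as the redundant. The primary structure is the cantilever fixed at X.
Deflection at Y on the released cantilever, summing each load's contribution:
  point load 173.5 at a = 6.65: Pa²(3L − a)/(6EI) = 27941/EI
  triangular load, peak 27.2 at the free end: 11w₀L⁴/(120EI) = 20308/EI
  δ_0 = 48249/EI
Tip deflection under a unit load at Y: L³/(3EI) = 285.8/EI.
Compatibility at Y: δ_0 − R_Y·δ_{YY} = 0, so R_Y = 48249/285.8 = 168.8 kN.
Moment equilibrium about X: M_X = Σ(load moments about X) − R_Y·L = 1972 − 168.8×9.5 = 368.2 kN·m.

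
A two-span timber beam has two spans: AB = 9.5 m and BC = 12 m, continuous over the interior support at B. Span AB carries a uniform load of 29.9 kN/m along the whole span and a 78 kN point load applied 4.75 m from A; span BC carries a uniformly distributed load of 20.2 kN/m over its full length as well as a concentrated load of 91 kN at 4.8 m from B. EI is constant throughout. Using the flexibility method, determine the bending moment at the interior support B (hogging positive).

M_B = 530.4 kN·m

Release continuity at B by inserting a hinge; the redundant is the internal moment M_B. The primary structure is two simply-supported spans AB and BC.
Discontinuity in slope at B on the released structure — sum the simple-span end rotations:
  span AB: UDL 29.9: wL³/(24EI) = 1068/EI
  span AB: point load 78 at a = 4.75: Pab(L + a)/(6LEI) = 440/EI
  span BC: UDL 20.2: wL³/(24EI) = 1454/EI
  span BC: point load 91 at a = 4.8: Pab(L + b)/(6LEI) = 838.7/EI
  relative rotation θ_0 = (1508 + 2293)/EI = 3801/EI
A unit hogging moment at B produces rotation L₁/(3EI) + L₂/(3EI) = 7.167/EI.
Slope continuity at B: θ_0 = M_B·7.167/EI, so M_B = 3801/7.167 = 530.4 kN·m (hogging).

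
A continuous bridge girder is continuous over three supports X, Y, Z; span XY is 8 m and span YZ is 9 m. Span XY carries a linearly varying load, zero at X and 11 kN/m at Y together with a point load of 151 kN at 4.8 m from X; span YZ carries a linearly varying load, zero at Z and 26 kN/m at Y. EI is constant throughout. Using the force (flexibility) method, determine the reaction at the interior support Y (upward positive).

R_Y = 246.5 kN

Take M_Y as the redundant. Released structure: two simple spans XY and YZ with a hinge at Y.
End slopes at the hinge Y, treating each span as simply supported:
  span XY: triangular load, peak 11: w₀L³/(45EI) = 125.2/EI
  span XY: point load 151 at a = 4.8: Pab(L + a)/(6LEI) = 618.5/EI
  span YZ: triangular load, peak 26: w₀L³/(45EI) = 421.2/EI
  relative rotation θ_0 = (743.7 + 421.2)/EI = 1165/EI
A unit hogging moment at Y produces rotation L₁/(3EI) + L₂/(3EI) = 5.667/EI.
Compatibility: M_Y·(L₁+L₂)/(3EI) = θ_0, giving M_Y = 205.6 kN·m (hogging).
Span XY, ΣM about X with M_Y applied at Y: R_Y^{XY}·8 = 959.5 + 205.6, so R_Y^{XY} = 145.6 kN and R_X = 195 − 145.6 = 49.37 kN.
Span YZ, ΣM about Z: R_Y^{YZ}·9 = 702 + 205.6, so R_Y^{YZ} = 100.8 kN and R_Z = 117 − 100.8 = 16.16 kN.
R_Y = 145.6 + 100.8 = 246.5 kN.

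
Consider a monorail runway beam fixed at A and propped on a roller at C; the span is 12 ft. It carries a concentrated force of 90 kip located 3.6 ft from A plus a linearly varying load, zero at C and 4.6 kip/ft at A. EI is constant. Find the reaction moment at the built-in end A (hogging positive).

M_A = 236.9 kip·ft

Choose R_C as the redundant. The primary structure is the cantilever fixed at A.
Primary-structure tip deflection at C by superposition:
  point load 90 at a = 3.6: Pa²(3L − a)/(6EI) = 6299/EI
  triangular load, peak 4.6 at the fixed end: w₀L⁴/(30EI) = 3180/EI
  δ_0 = 9478/EI
Flexibility coefficient — unit upward force at C: δ_{CC} = L³/(3EI) = 576/EI.
The prop prevents deflection at C: R_C = δ_0/δ_{CC} = 9478/576 = 16.45 kip.
Moment equilibrium about A: M_A = Σ(load moments about A) − R_C·L = 434.4 − 16.45×12 = 236.9 kip·ft.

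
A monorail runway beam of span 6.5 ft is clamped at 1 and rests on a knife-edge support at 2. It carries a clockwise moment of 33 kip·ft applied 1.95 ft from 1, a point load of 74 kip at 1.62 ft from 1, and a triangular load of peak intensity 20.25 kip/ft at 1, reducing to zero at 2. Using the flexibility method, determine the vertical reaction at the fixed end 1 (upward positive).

Release the roller at 2. Primary structure: cantilever fixed at 1.
Downward deflection at the released point 2 due to the loads:
  clockwise couple 33 at a = 1.95: M₀a(2L − a)/(2EI) = 355.5/EI
  point load 74 at a = 1.62: Pa²(3L − a)/(6EI) = 578.7/EI
  triangular load, peak 20.25 at the fixed end: w₀L⁴/(30EI) = 1205/EI
  δ_0 = 2139/EI
Flexibility coefficient — unit upward force at 2: δ_{22} = L³/(3EI) = 91.54/EI.
The prop prevents deflection at 2: R_2 = δ_0/δ_{22} = 2139/91.54 = 23.37 kip.
Vertical equilibrium: R_1 = ΣP − R_2 = 139.8 − 23.37 = 116.4 kip.

R_1 = 116.4 kip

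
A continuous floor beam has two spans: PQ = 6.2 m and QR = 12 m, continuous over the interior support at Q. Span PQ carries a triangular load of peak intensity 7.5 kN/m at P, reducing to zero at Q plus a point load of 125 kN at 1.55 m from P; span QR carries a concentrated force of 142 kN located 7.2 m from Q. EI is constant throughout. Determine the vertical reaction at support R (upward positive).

R_R = 66.42 kN

Insert a hinge at Q; M_Q is the redundant, and each span becomes simply supported.
Rotations at Q on the released spans (each span's end-slope, ×1/EI):
  span PQ: triangular load, peak 7.5: 7w₀L³/(360EI) = 34.76/EI
  span PQ: point load 125 at a = 1.55: Pab(L + a)/(6LEI) = 187.7/EI
  span QR: point load 142 at a = 7.2: Pab(L + b)/(6LEI) = 1145/EI
  relative rotation θ_0 = (222.5 + 1145)/EI = 1368/EI
A unit hogging moment at Q produces rotation L₁/(3EI) + L₂/(3EI) = 6.067/EI.
Compatibility: M_Q·(L₁+L₂)/(3EI) = θ_0, giving M_Q = 225.4 kN·m (hogging).
Span QR, ΣM about R: R_Q^{QR}·12 = 681.6 + 225.4, so R_Q^{QR} = 75.58 kN and R_R = 142 − 75.58 = 66.42 kN.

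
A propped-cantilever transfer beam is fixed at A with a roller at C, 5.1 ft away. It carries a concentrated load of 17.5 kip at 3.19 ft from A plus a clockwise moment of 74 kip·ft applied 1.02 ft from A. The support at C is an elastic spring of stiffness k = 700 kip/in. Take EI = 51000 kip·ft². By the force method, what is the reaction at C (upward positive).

R_C = 14.04 kip

Choose R_C as the redundant. The primary structure is the cantilever fixed at A.
Primary-structure tip deflection at C by superposition:
  point load 17.5 at a = 3.19: Pa²(3L − a)/(6EI) = 359.4/EI
  clockwise couple 74 at a = 1.02: M₀a(2L − a)/(2EI) = 346.5/EI
  δ_0 = 705.9/EI
Flexibility coefficient — unit upward force at C: δ_{CC} = L³/(3EI) = 44.22/EI.
With EI = 51000 kip·ft²: δ_0 = 0.013841 ft and δ_{CC} = 0.000867 ft/kip.
Compatibility — the spring shortens by R_C/k under the reaction it provides: δ_0 − R_C·δ_{CC} = R_C/k. With 1/k = 1/(700×12) ft/kip = 0.000119 ft/kip, R_C = δ_0 / (δ_{CC} + 1/k) = 0.013841 / (0.000867 + 0.000119) = 14.04 kip.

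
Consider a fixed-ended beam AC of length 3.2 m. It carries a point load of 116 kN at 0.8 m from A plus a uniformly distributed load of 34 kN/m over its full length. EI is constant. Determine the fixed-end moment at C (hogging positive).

Take the two fixed-end moments M_A, M_C as redundants; the released structure is the simple span AC.
On the primary (simply-supported) span, the end slopes from the loading are:
  at A: point load 116 at a = 0.8: Pab(L + b)/(6LEI) = 64.96/EI
  at C: point load 116 at a = 0.8: Pab(L + a)/(6LEI) = 46.4/EI
  at A: UDL 34: wL³/(24EI) = 46.42/EI
  at C: UDL 34: wL³/(24EI) = 46.42/EI
  θ_A0 = 111.4/EI,  θ_C0 = 92.82/EI
Flexibility coefficients: a unit moment at one end gives L/(3EI) there and L/(6EI) at the far end, so f₁₁ = f₂₂ = 1.067/EI and f₁₂ = f₂₁ = 0.5333/EI.
Compatibility — zero rotation at each built-in end:
  1.067 M_A + 0.5333 M_C = 111.4
  0.5333 M_A + 1.067 M_C = 92.82
Solving the pair gives M_A = 81.21 kN·m and M_C = 46.41 kN·m (hogging).

M_C = 46.41 kN·m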